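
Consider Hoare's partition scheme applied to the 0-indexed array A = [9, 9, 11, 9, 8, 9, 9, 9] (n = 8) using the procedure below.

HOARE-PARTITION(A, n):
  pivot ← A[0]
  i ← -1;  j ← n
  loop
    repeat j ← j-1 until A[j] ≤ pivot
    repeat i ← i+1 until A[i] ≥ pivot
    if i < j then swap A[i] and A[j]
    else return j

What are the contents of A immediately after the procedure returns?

pivot=9
j stops at 7 (9), i stops at 0 (9); swap ⇒ [9, 9, 11, 9, 8, 9, 9, 9]
j stops at 6 (9), i stops at 1 (9); swap ⇒ [9, 9, 11, 9, 8, 9, 9, 9]
j stops at 5 (9), i stops at 2 (11); swap ⇒ [9, 9, 9, 9, 8, 11, 9, 9]
j stops at 4 (8), i stops at 3 (9); swap ⇒ [9, 9, 9, 8, 9, 11, 9, 9]
j stops at 3, i stops at 4; i≥j ⇒ return 3. A=[9, 9, 9, 8, 9, 11, 9, 9]

[9, 9, 9, 8, 9, 11, 9, 9]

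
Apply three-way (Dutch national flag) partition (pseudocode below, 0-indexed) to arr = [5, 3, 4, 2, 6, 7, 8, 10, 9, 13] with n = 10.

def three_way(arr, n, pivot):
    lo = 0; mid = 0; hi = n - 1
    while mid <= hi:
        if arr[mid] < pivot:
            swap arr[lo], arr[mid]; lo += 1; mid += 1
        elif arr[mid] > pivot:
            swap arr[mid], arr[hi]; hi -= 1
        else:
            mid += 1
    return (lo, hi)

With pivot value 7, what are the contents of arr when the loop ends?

[5, 3, 4, 2, 6, 7, 10, 9, 13, 8]

lo=0 mid=0 hi=9
5<7: swap(0,0), lo=1 mid=1 ⇒ [5, 3, 4, 2, 6, 7, 8, 10, 9, 13]
3<7: swap(1,1), lo=2 mid=2 ⇒ [5, 3, 4, 2, 6, 7, 8, 10, 9, 13]
4<7: swap(2,2), lo=3 mid=3 ⇒ [5, 3, 4, 2, 6, 7, 8, 10, 9, 13]
2<7: swap(3,3), lo=4 mid=4 ⇒ [5, 3, 4, 2, 6, 7, 8, 10, 9, 13]
6<7: swap(4,4), lo=5 mid=5 ⇒ [5, 3, 4, 2, 6, 7, 8, 10, 9, 13]
7=7: mid=6
8>7: swap(6,9), hi=8 ⇒ [5, 3, 4, 2, 6, 7, 13, 10, 9, 8]
13>7: swap(6,8), hi=7 ⇒ [5, 3, 4, 2, 6, 7, 9, 10, 13, 8]
9>7: swap(6,7), hi=6 ⇒ [5, 3, 4, 2, 6, 7, 10, 9, 13, 8]
10>7: swap(6,6), hi=5 ⇒ [5, 3, 4, 2, 6, 7, 10, 9, 13, 8]
done. lo=5 hi=5; arr=[5, 3, 4, 2, 6, 7, 10, 9, 13, 8]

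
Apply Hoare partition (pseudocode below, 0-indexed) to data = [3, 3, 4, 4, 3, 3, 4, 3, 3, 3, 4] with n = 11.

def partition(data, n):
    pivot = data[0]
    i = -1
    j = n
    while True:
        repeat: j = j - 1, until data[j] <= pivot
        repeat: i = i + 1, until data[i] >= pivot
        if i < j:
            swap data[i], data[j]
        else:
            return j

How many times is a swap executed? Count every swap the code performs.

4

pivot = data[0] = 3; i = -1, j = 11
j→9 (data[9]=3≤3), i→0 (data[0]=3≥3); i<j, swap → [3, 3, 4, 4, 3, 3, 4, 3, 3, 3, 4]
j→8 (data[8]=3≤3), i→1 (data[1]=3≥3); i<j, swap → [3, 3, 4, 4, 3, 3, 4, 3, 3, 3, 4]
j→7 (data[7]=3≤3), i→2 (data[2]=4≥3); i<j, swap → [3, 3, 3, 4, 3, 3, 4, 4, 3, 3, 4]
j→5 (data[5]=3≤3), i→3 (data[3]=4≥3); i<j, swap → [3, 3, 3, 3, 3, 4, 4, 4, 3, 3, 4]
j→4, i→4; i≥j, return j=4. data = [3, 3, 3, 3, 3, 4, 4, 4, 3, 3, 4]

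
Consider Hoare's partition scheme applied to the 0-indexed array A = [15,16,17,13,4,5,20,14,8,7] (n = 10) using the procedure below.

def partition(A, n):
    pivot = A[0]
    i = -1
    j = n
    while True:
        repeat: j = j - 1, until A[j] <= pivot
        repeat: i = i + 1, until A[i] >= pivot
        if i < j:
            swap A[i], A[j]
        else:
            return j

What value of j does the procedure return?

pivot=15
j stops at 9 (7), i stops at 0 (15); swap ⇒ [7,16,17,13,4,5,20,14,8,15]
j stops at 8 (8), i stops at 1 (16); swap ⇒ [7,8,17,13,4,5,20,14,16,15]
j stops at 7 (14), i stops at 2 (17); swap ⇒ [7,8,14,13,4,5,20,17,16,15]
j stops at 5, i stops at 6; i≥j ⇒ return 5. A=[7,8,14,13,4,5,20,17,16,15]

5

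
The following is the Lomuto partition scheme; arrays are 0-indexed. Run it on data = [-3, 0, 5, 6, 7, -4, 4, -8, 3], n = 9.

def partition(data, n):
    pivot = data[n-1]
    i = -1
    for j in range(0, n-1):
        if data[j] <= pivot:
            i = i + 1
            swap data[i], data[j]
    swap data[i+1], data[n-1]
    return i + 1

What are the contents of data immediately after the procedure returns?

[-3, 0, -4, -8, 3, 5, 4, 6, 7]

pivot=3, i=-1
j=0: -3≤3, i=0, swap(0,0) ⇒ [-3, 0, 5, 6, 7, -4, 4, -8, 3]
j=1: 0≤3, i=1, swap(1,1) ⇒ [-3, 0, 5, 6, 7, -4, 4, -8, 3]
j=2: 5>3, skip
j=3: 6>3, skip
j=4: 7>3, skip
j=5: -4≤3, i=2, swap(2,5) ⇒ [-3, 0, -4, 6, 7, 5, 4, -8, 3]
j=6: 4>3, skip
j=7: -8≤3, i=3, swap(3,7) ⇒ [-3, 0, -4, -8, 7, 5, 4, 6, 3]
swap(4,8) ⇒ [-3, 0, -4, -8, 3, 5, 4, 6, 7]; return 4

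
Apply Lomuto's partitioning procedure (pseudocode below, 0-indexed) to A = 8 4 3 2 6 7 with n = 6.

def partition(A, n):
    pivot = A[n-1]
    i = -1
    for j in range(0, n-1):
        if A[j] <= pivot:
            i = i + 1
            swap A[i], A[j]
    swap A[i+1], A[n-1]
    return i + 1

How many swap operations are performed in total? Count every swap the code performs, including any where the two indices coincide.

pivot=7, i=-1
j=0: 8>7, skip
j=1: 4≤7, i=0, swap(0,1) ⇒ 4 8 3 2 6 7
j=2: 3≤7, i=1, swap(1,2) ⇒ 4 3 8 2 6 7
j=3: 2≤7, i=2, swap(2,3) ⇒ 4 3 2 8 6 7
j=4: 6≤7, i=3, swap(3,4) ⇒ 4 3 2 6 8 7
swap(4,5) ⇒ 4 3 2 6 7 8; return 4

5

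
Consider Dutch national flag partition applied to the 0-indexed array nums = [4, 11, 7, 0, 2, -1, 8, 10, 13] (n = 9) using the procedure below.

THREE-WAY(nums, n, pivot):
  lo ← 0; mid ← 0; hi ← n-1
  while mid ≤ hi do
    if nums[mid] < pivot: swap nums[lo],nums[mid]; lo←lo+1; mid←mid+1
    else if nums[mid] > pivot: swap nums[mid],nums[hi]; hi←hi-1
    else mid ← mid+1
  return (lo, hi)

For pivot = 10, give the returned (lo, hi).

lo=0 mid=0 hi=8
4<10: swap(0,0), lo=1 mid=1 ⇒ [4, 11, 7, 0, 2, -1, 8, 10, 13]
11>10: swap(1,8), hi=7 ⇒ [4, 13, 7, 0, 2, -1, 8, 10, 11]
13>10: swap(1,7), hi=6 ⇒ [4, 10, 7, 0, 2, -1, 8, 13, 11]
10=10: mid=2
7<10: swap(1,2), lo=2 mid=3 ⇒ [4, 7, 10, 0, 2, -1, 8, 13, 11]
0<10: swap(2,3), lo=3 mid=4 ⇒ [4, 7, 0, 10, 2, -1, 8, 13, 11]
2<10: swap(3,4), lo=4 mid=5 ⇒ [4, 7, 0, 2, 10, -1, 8, 13, 11]
-1<10: swap(4,5), lo=5 mid=6 ⇒ [4, 7, 0, 2, -1, 10, 8, 13, 11]
8<10: swap(5,6), lo=6 mid=7 ⇒ [4, 7, 0, 2, -1, 8, 10, 13, 11]
done. lo=6 hi=6; nums=[4, 7, 0, 2, -1, 8, 10, 13, 11]

(6, 6)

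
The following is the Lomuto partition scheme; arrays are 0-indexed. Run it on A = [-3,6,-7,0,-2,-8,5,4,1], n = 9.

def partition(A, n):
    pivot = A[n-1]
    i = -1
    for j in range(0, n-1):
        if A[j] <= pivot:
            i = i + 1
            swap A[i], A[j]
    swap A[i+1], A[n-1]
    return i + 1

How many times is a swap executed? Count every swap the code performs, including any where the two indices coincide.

6

pivot = A[8] = 1; i = -1
j=0: A[0]=-3 ≤ 1 → i=0, swap A[0],A[0] (no change) → [-3,6,-7,0,-2,-8,5,4,1]
j=1: A[1]=6 > 1 → no swap
j=2: A[2]=-7 ≤ 1 → i=1, swap A[1],A[2] → [-3,-7,6,0,-2,-8,5,4,1]
j=3: A[3]=0 ≤ 1 → i=2, swap A[2],A[3] → [-3,-7,0,6,-2,-8,5,4,1]
j=4: A[4]=-2 ≤ 1 → i=3, swap A[3],A[4] → [-3,-7,0,-2,6,-8,5,4,1]
j=5: A[5]=-8 ≤ 1 → i=4, swap A[4],A[5] → [-3,-7,0,-2,-8,6,5,4,1]
j=6: A[6]=5 > 1 → no swap
j=7: A[7]=4 > 1 → no swap
final swap A[5],A[8] → [-3,-7,0,-2,-8,1,5,4,6]; return 5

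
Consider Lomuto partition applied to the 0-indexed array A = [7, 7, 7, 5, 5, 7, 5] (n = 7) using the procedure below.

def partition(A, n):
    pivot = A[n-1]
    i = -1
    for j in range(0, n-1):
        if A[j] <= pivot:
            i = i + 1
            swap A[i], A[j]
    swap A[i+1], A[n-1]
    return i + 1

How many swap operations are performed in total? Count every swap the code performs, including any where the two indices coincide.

pivot=5, i=-1
j=0: 7>5, skip
j=1: 7>5, skip
j=2: 7>5, skip
j=3: 5≤5, i=0, swap(0,3) ⇒ [5, 7, 7, 7, 5, 7, 5]
j=4: 5≤5, i=1, swap(1,4) ⇒ [5, 5, 7, 7, 7, 7, 5]
j=5: 7>5, skip
swap(2,6) ⇒ [5, 5, 5, 7, 7, 7, 7]; return 2

3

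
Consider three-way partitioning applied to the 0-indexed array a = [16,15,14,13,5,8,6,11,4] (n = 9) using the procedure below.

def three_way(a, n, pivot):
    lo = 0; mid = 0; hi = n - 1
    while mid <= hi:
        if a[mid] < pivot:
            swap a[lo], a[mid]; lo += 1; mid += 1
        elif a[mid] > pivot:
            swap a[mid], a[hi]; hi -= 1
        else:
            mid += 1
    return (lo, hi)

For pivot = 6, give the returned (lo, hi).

lo=0 mid=0 hi=8
16>6: swap(0,8), hi=7 ⇒ [4,15,14,13,5,8,6,11,16]
4<6: swap(0,0), lo=1 mid=1 ⇒ [4,15,14,13,5,8,6,11,16]
15>6: swap(1,7), hi=6 ⇒ [4,11,14,13,5,8,6,15,16]
11>6: swap(1,6), hi=5 ⇒ [4,6,14,13,5,8,11,15,16]
6=6: mid=2
14>6: swap(2,5), hi=4 ⇒ [4,6,8,13,5,14,11,15,16]
8>6: swap(2,4), hi=3 ⇒ [4,6,5,13,8,14,11,15,16]
5<6: swap(1,2), lo=2 mid=3 ⇒ [4,5,6,13,8,14,11,15,16]
13>6: swap(3,3), hi=2 ⇒ [4,5,6,13,8,14,11,15,16]
done. lo=2 hi=2; a=[4,5,6,13,8,14,11,15,16]

(2, 2)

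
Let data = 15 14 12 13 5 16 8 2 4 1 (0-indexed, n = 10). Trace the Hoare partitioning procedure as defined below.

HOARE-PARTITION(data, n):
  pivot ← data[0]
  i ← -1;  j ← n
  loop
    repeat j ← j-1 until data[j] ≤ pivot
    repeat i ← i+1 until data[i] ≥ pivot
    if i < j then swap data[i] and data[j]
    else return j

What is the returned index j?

7

pivot=15
j stops at 9 (1), i stops at 0 (15); swap ⇒ 1 14 12 13 5 16 8 2 4 15
j stops at 8 (4), i stops at 5 (16); swap ⇒ 1 14 12 13 5 4 8 2 16 15
j stops at 7, i stops at 8; i≥j ⇒ return 7. data=1 14 12 13 5 4 8 2 16 15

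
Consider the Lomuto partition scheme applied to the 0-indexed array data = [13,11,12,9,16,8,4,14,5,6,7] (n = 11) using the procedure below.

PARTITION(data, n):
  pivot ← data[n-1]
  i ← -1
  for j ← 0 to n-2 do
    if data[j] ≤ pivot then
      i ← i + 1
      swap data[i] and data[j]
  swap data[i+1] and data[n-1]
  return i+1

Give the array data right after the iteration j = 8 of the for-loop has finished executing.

[4,5,12,9,16,8,13,14,11,6,7]

pivot=7, i=-1
j=0: 13>7, skip
j=1: 11>7, skip
j=2: 12>7, skip
j=3: 9>7, skip
j=4: 16>7, skip
j=5: 8>7, skip
j=6: 4≤7, i=0, swap(0,6) ⇒ [4,11,12,9,16,8,13,14,5,6,7]
j=7: 14>7, skip
j=8: 5≤7, i=1, swap(1,8) ⇒ [4,5,12,9,16,8,13,14,11,6,7]
(after j=8) data = [4,5,12,9,16,8,13,14,11,6,7]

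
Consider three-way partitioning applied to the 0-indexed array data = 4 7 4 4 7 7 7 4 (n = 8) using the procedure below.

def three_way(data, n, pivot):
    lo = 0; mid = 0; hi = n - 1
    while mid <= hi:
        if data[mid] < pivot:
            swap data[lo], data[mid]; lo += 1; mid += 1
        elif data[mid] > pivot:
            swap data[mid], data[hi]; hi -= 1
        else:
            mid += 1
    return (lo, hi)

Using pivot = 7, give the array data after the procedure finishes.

lo=0 mid=0 hi=7
4<7: swap(0,0), lo=1 mid=1 ⇒ 4 7 4 4 7 7 7 4
7=7: mid=2
4<7: swap(1,2), lo=2 mid=3 ⇒ 4 4 7 4 7 7 7 4
4<7: swap(2,3), lo=3 mid=4 ⇒ 4 4 4 7 7 7 7 4
7=7: mid=5
7=7: mid=6
7=7: mid=7
4<7: swap(3,7), lo=4 mid=8 ⇒ 4 4 4 4 7 7 7 7
done. lo=4 hi=7; data=4 4 4 4 7 7 7 7

4 4 4 4 7 7 7 7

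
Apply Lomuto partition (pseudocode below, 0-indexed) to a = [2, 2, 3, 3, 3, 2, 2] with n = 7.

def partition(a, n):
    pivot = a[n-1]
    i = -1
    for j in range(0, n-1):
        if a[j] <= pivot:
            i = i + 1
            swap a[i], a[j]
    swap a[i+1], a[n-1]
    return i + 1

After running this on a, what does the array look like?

[2, 2, 2, 2, 3, 3, 3]

pivot=2, i=-1
j=0: 2≤2, i=0, swap(0,0) ⇒ [2, 2, 3, 3, 3, 2, 2]
j=1: 2≤2, i=1, swap(1,1) ⇒ [2, 2, 3, 3, 3, 2, 2]
j=2: 3>2, skip
j=3: 3>2, skip
j=4: 3>2, skip
j=5: 2≤2, i=2, swap(2,5) ⇒ [2, 2, 2, 3, 3, 3, 2]
swap(3,6) ⇒ [2, 2, 2, 2, 3, 3, 3]; return 3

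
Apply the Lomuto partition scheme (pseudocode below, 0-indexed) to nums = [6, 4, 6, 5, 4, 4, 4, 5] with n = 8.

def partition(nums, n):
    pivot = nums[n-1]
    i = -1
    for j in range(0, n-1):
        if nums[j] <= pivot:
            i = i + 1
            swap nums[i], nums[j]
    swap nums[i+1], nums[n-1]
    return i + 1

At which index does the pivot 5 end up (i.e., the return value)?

5

pivot=5, i=-1
j=0: 6>5, skip
j=1: 4≤5, i=0, swap(0,1) ⇒ [4, 6, 6, 5, 4, 4, 4, 5]
j=2: 6>5, skip
j=3: 5≤5, i=1, swap(1,3) ⇒ [4, 5, 6, 6, 4, 4, 4, 5]
j=4: 4≤5, i=2, swap(2,4) ⇒ [4, 5, 4, 6, 6, 4, 4, 5]
j=5: 4≤5, i=3, swap(3,5) ⇒ [4, 5, 4, 4, 6, 6, 4, 5]
j=6: 4≤5, i=4, swap(4,6) ⇒ [4, 5, 4, 4, 4, 6, 6, 5]
swap(5,7) ⇒ [4, 5, 4, 4, 4, 5, 6, 6]; return 5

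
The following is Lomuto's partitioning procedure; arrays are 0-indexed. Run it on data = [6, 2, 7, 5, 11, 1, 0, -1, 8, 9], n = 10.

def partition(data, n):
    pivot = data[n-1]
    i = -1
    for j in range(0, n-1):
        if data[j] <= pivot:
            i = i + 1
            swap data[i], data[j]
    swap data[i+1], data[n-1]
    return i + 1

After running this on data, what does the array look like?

pivot=9, i=-1
j=0: 6≤9, i=0, swap(0,0) ⇒ [6, 2, 7, 5, 11, 1, 0, -1, 8, 9]
j=1: 2≤9, i=1, swap(1,1) ⇒ [6, 2, 7, 5, 11, 1, 0, -1, 8, 9]
j=2: 7≤9, i=2, swap(2,2) ⇒ [6, 2, 7, 5, 11, 1, 0, -1, 8, 9]
j=3: 5≤9, i=3, swap(3,3) ⇒ [6, 2, 7, 5, 11, 1, 0, -1, 8, 9]
j=4: 11>9, skip
j=5: 1≤9, i=4, swap(4,5) ⇒ [6, 2, 7, 5, 1, 11, 0, -1, 8, 9]
j=6: 0≤9, i=5, swap(5,6) ⇒ [6, 2, 7, 5, 1, 0, 11, -1, 8, 9]
j=7: -1≤9, i=6, swap(6,7) ⇒ [6, 2, 7, 5, 1, 0, -1, 11, 8, 9]
j=8: 8≤9, i=7, swap(7,8) ⇒ [6, 2, 7, 5, 1, 0, -1, 8, 11, 9]
swap(8,9) ⇒ [6, 2, 7, 5, 1, 0, -1, 8, 9, 11]; return 8

[6, 2, 7, 5, 1, 0, -1, 8, 9, 11]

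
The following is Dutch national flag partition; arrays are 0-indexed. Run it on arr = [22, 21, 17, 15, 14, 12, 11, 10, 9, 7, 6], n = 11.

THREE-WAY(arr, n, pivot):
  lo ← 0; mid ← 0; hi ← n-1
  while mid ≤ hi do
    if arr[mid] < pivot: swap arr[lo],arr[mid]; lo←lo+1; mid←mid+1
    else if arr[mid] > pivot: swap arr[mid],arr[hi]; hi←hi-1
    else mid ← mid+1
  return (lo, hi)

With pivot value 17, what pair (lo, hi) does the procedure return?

(8, 8)

pivot = 17; lo=0, mid=0, hi=10
arr[mid]=22>17: swap arr[0],arr[10]; hi=9 → [6, 21, 17, 15, 14, 12, 11, 10, 9, 7, 22]
arr[mid]=6<17: swap arr[0],arr[0]; lo=1,mid=1 → [6, 21, 17, 15, 14, 12, 11, 10, 9, 7, 22]
arr[mid]=21>17: swap arr[1],arr[9]; hi=8 → [6, 7, 17, 15, 14, 12, 11, 10, 9, 21, 22]
arr[mid]=7<17: swap arr[1],arr[1]; lo=2,mid=2 → [6, 7, 17, 15, 14, 12, 11, 10, 9, 21, 22]
arr[mid]=17=17: mid=3
arr[mid]=15<17: swap arr[2],arr[3]; lo=3,mid=4 → [6, 7, 15, 17, 14, 12, 11, 10, 9, 21, 22]
arr[mid]=14<17: swap arr[3],arr[4]; lo=4,mid=5 → [6, 7, 15, 14, 17, 12, 11, 10, 9, 21, 22]
arr[mid]=12<17: swap arr[4],arr[5]; lo=5,mid=6 → [6, 7, 15, 14, 12, 17, 11, 10, 9, 21, 22]
arr[mid]=11<17: swap arr[5],arr[6]; lo=6,mid=7 → [6, 7, 15, 14, 12, 11, 17, 10, 9, 21, 22]
arr[mid]=10<17: swap arr[6],arr[7]; lo=7,mid=8 → [6, 7, 15, 14, 12, 11, 10, 17, 9, 21, 22]
arr[mid]=9<17: swap arr[7],arr[8]; lo=8,mid=9 → [6, 7, 15, 14, 12, 11, 10, 9, 17, 21, 22]
end: lo=8, hi=8; arr = [6, 7, 15, 14, 12, 11, 10, 9, 17, 21, 22]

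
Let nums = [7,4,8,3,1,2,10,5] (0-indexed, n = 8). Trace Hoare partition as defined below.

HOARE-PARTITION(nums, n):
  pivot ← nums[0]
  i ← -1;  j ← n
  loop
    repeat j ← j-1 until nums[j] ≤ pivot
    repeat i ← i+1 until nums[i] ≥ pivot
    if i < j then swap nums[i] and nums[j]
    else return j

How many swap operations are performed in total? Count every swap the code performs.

pivot=7
j stops at 7 (5), i stops at 0 (7); swap ⇒ [5,4,8,3,1,2,10,7]
j stops at 5 (2), i stops at 2 (8); swap ⇒ [5,4,2,3,1,8,10,7]
j stops at 4, i stops at 5; i≥j ⇒ return 4. nums=[5,4,2,3,1,8,10,7]

2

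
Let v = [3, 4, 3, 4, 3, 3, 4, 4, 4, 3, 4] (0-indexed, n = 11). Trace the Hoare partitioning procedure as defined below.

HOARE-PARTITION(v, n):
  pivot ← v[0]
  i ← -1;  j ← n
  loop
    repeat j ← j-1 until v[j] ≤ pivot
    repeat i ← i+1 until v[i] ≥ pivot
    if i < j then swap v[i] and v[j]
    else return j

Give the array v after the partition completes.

pivot = v[0] = 3; i = -1, j = 11
j→9 (v[9]=3≤3), i→0 (v[0]=3≥3); i<j, swap → [3, 4, 3, 4, 3, 3, 4, 4, 4, 3, 4]
j→5 (v[5]=3≤3), i→1 (v[1]=4≥3); i<j, swap → [3, 3, 3, 4, 3, 4, 4, 4, 4, 3, 4]
j→4 (v[4]=3≤3), i→2 (v[2]=3≥3); i<j, swap → [3, 3, 3, 4, 3, 4, 4, 4, 4, 3, 4]
j→2, i→3; i≥j, return j=2. v = [3, 3, 3, 4, 3, 4, 4, 4, 4, 3, 4]

[3, 3, 3, 4, 3, 4, 4, 4, 4, 3, 4]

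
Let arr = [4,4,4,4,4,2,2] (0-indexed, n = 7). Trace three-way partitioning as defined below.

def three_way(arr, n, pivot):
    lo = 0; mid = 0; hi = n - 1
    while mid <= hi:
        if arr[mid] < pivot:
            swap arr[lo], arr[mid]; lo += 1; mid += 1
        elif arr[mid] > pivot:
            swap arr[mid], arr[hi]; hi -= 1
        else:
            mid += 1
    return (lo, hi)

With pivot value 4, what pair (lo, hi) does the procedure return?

(2, 6)

lo=0 mid=0 hi=6
4=4: mid=1
4=4: mid=2
4=4: mid=3
4=4: mid=4
4=4: mid=5
2<4: swap(0,5), lo=1 mid=6 ⇒ [2,4,4,4,4,4,2]
2<4: swap(1,6), lo=2 mid=7 ⇒ [2,2,4,4,4,4,4]
done. lo=2 hi=6; arr=[2,2,4,4,4,4,4]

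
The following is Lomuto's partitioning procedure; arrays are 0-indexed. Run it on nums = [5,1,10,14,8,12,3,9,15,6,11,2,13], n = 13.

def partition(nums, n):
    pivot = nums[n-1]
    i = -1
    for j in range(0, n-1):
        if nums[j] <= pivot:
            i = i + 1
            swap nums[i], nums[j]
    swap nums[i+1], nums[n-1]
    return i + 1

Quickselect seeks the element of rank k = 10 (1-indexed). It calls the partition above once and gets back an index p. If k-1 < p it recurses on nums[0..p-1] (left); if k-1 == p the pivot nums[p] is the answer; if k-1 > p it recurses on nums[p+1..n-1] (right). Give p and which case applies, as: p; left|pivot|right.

10; left

pivot = nums[12] = 13; i = -1
j=0: nums[0]=5 ≤ 13 → i=0, swap nums[0],nums[0] (no change) → [5,1,10,14,8,12,3,9,15,6,11,2,13]
j=1: nums[1]=1 ≤ 13 → i=1, swap nums[1],nums[1] (no change) → [5,1,10,14,8,12,3,9,15,6,11,2,13]
j=2: nums[2]=10 ≤ 13 → i=2, swap nums[2],nums[2] (no change) → [5,1,10,14,8,12,3,9,15,6,11,2,13]
j=3: nums[3]=14 > 13 → no swap
j=4: nums[4]=8 ≤ 13 → i=3, swap nums[3],nums[4] → [5,1,10,8,14,12,3,9,15,6,11,2,13]
j=5: nums[5]=12 ≤ 13 → i=4, swap nums[4],nums[5] → [5,1,10,8,12,14,3,9,15,6,11,2,13]
j=6: nums[6]=3 ≤ 13 → i=5, swap nums[5],nums[6] → [5,1,10,8,12,3,14,9,15,6,11,2,13]
j=7: nums[7]=9 ≤ 13 → i=6, swap nums[6],nums[7] → [5,1,10,8,12,3,9,14,15,6,11,2,13]
j=8: nums[8]=15 > 13 → no swap
j=9: nums[9]=6 ≤ 13 → i=7, swap nums[7],nums[9] → [5,1,10,8,12,3,9,6,15,14,11,2,13]
j=10: nums[10]=11 ≤ 13 → i=8, swap nums[8],nums[10] → [5,1,10,8,12,3,9,6,11,14,15,2,13]
j=11: nums[11]=2 ≤ 13 → i=9, swap nums[9],nums[11] → [5,1,10,8,12,3,9,6,11,2,15,14,13]
final swap nums[10],nums[12] → [5,1,10,8,12,3,9,6,11,2,13,14,15]; return 10
p = 10; k-1 = 9 < 10 ⇒ left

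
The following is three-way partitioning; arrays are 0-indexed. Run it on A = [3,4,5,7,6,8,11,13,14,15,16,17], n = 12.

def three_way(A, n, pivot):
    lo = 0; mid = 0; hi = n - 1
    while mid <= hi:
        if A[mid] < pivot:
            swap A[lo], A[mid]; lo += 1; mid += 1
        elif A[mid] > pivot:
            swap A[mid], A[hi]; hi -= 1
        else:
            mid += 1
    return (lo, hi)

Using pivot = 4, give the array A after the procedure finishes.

lo=0 mid=0 hi=11
3<4: swap(0,0), lo=1 mid=1 ⇒ [3,4,5,7,6,8,11,13,14,15,16,17]
4=4: mid=2
5>4: swap(2,11), hi=10 ⇒ [3,4,17,7,6,8,11,13,14,15,16,5]
17>4: swap(2,10), hi=9 ⇒ [3,4,16,7,6,8,11,13,14,15,17,5]
16>4: swap(2,9), hi=8 ⇒ [3,4,15,7,6,8,11,13,14,16,17,5]
15>4: swap(2,8), hi=7 ⇒ [3,4,14,7,6,8,11,13,15,16,17,5]
14>4: swap(2,7), hi=6 ⇒ [3,4,13,7,6,8,11,14,15,16,17,5]
13>4: swap(2,6), hi=5 ⇒ [3,4,11,7,6,8,13,14,15,16,17,5]
11>4: swap(2,5), hi=4 ⇒ [3,4,8,7,6,11,13,14,15,16,17,5]
8>4: swap(2,4), hi=3 ⇒ [3,4,6,7,8,11,13,14,15,16,17,5]
6>4: swap(2,3), hi=2 ⇒ [3,4,7,6,8,11,13,14,15,16,17,5]
7>4: swap(2,2), hi=1 ⇒ [3,4,7,6,8,11,13,14,15,16,17,5]
done. lo=1 hi=1; A=[3,4,7,6,8,11,13,14,15,16,17,5]

[3,4,7,6,8,11,13,14,15,16,17,5]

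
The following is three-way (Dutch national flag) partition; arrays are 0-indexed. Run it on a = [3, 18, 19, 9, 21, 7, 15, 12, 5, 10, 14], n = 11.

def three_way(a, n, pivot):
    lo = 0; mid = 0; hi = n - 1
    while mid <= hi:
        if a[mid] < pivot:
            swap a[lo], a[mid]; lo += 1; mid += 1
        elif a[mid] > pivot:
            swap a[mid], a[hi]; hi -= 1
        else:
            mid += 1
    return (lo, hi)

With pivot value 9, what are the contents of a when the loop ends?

pivot = 9; lo=0, mid=0, hi=10
a[mid]=3<9: swap a[0],a[0]; lo=1,mid=1 → [3, 18, 19, 9, 21, 7, 15, 12, 5, 10, 14]
a[mid]=18>9: swap a[1],a[10]; hi=9 → [3, 14, 19, 9, 21, 7, 15, 12, 5, 10, 18]
a[mid]=14>9: swap a[1],a[9]; hi=8 → [3, 10, 19, 9, 21, 7, 15, 12, 5, 14, 18]
a[mid]=10>9: swap a[1],a[8]; hi=7 → [3, 5, 19, 9, 21, 7, 15, 12, 10, 14, 18]
a[mid]=5<9: swap a[1],a[1]; lo=2,mid=2 → [3, 5, 19, 9, 21, 7, 15, 12, 10, 14, 18]
a[mid]=19>9: swap a[2],a[7]; hi=6 → [3, 5, 12, 9, 21, 7, 15, 19, 10, 14, 18]
a[mid]=12>9: swap a[2],a[6]; hi=5 → [3, 5, 15, 9, 21, 7, 12, 19, 10, 14, 18]
a[mid]=15>9: swap a[2],a[5]; hi=4 → [3, 5, 7, 9, 21, 15, 12, 19, 10, 14, 18]
a[mid]=7<9: swap a[2],a[2]; lo=3,mid=3 → [3, 5, 7, 9, 21, 15, 12, 19, 10, 14, 18]
a[mid]=9=9: mid=4
a[mid]=21>9: swap a[4],a[4]; hi=3 → [3, 5, 7, 9, 21, 15, 12, 19, 10, 14, 18]
end: lo=3, hi=3; a = [3, 5, 7, 9, 21, 15, 12, 19, 10, 14, 18]

[3, 5, 7, 9, 21, 15, 12, 19, 10, 14, 18]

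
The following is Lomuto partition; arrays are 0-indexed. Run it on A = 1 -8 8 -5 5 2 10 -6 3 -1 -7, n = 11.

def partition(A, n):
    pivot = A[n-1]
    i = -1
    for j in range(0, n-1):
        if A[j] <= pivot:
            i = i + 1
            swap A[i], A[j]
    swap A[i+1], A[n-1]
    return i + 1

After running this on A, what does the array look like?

-8 -7 8 -5 5 2 10 -6 3 -1 1

pivot = A[10] = -7; i = -1
j=0: A[0]=1 > -7 → no swap
j=1: A[1]=-8 ≤ -7 → i=0, swap A[0],A[1] → -8 1 8 -5 5 2 10 -6 3 -1 -7
j=2: A[2]=8 > -7 → no swap
j=3: A[3]=-5 > -7 → no swap
j=4: A[4]=5 > -7 → no swap
j=5: A[5]=2 > -7 → no swap
j=6: A[6]=10 > -7 → no swap
j=7: A[7]=-6 > -7 → no swap
j=8: A[8]=3 > -7 → no swap
j=9: A[9]=-1 > -7 → no swap
final swap A[1],A[10] → -8 -7 8 -5 5 2 10 -6 3 -1 1; return 1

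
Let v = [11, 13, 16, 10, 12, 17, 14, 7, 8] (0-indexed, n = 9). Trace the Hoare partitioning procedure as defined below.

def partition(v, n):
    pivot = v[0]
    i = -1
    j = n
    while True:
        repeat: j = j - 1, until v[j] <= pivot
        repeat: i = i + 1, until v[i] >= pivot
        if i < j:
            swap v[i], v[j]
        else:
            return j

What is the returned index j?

2

pivot = v[0] = 11; i = -1, j = 9
j→8 (v[8]=8≤11), i→0 (v[0]=11≥11); i<j, swap → [8, 13, 16, 10, 12, 17, 14, 7, 11]
j→7 (v[7]=7≤11), i→1 (v[1]=13≥11); i<j, swap → [8, 7, 16, 10, 12, 17, 14, 13, 11]
j→3 (v[3]=10≤11), i→2 (v[2]=16≥11); i<j, swap → [8, 7, 10, 16, 12, 17, 14, 13, 11]
j→2, i→3; i≥j, return j=2. v = [8, 7, 10, 16, 12, 17, 14, 13, 11]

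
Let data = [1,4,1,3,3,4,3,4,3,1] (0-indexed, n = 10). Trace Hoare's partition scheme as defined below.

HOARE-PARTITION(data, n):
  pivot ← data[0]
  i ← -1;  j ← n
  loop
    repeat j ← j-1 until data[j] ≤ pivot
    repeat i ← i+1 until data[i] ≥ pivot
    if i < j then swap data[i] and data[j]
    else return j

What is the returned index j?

1

pivot = data[0] = 1; i = -1, j = 10
j→9 (data[9]=1≤1), i→0 (data[0]=1≥1); i<j, swap → [1,4,1,3,3,4,3,4,3,1]
j→2 (data[2]=1≤1), i→1 (data[1]=4≥1); i<j, swap → [1,1,4,3,3,4,3,4,3,1]
j→1, i→2; i≥j, return j=1. data = [1,1,4,3,3,4,3,4,3,1]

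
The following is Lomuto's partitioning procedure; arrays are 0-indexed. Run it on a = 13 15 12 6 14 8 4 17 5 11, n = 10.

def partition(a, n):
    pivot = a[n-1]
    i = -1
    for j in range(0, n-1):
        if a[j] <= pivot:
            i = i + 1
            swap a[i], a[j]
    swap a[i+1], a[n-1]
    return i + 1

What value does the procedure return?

pivot=11, i=-1
j=0: 13>11, skip
j=1: 15>11, skip
j=2: 12>11, skip
j=3: 6≤11, i=0, swap(0,3) ⇒ 6 15 12 13 14 8 4 17 5 11
j=4: 14>11, skip
j=5: 8≤11, i=1, swap(1,5) ⇒ 6 8 12 13 14 15 4 17 5 11
j=6: 4≤11, i=2, swap(2,6) ⇒ 6 8 4 13 14 15 12 17 5 11
j=7: 17>11, skip
j=8: 5≤11, i=3, swap(3,8) ⇒ 6 8 4 5 14 15 12 17 13 11
swap(4,9) ⇒ 6 8 4 5 11 15 12 17 13 14; return 4

4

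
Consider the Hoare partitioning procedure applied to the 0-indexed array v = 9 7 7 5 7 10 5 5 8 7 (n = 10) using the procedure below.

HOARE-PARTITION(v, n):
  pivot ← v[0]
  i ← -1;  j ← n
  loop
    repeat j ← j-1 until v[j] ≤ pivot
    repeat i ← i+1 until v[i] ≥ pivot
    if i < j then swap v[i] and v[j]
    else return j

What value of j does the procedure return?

7

pivot = v[0] = 9; i = -1, j = 10
j→9 (v[9]=7≤9), i→0 (v[0]=9≥9); i<j, swap → 7 7 7 5 7 10 5 5 8 9
j→8 (v[8]=8≤9), i→5 (v[5]=10≥9); i<j, swap → 7 7 7 5 7 8 5 5 10 9
j→7, i→8; i≥j, return j=7. v = 7 7 7 5 7 8 5 5 10 9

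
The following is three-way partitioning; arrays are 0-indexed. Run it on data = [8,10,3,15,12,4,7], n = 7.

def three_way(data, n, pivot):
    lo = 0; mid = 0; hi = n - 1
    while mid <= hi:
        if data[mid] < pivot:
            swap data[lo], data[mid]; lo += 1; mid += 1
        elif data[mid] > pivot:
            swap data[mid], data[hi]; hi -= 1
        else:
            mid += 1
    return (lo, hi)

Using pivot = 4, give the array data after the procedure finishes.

[3,4,15,12,10,7,8]

pivot = 4; lo=0, mid=0, hi=6
data[mid]=8>4: swap data[0],data[6]; hi=5 → [7,10,3,15,12,4,8]
data[mid]=7>4: swap data[0],data[5]; hi=4 → [4,10,3,15,12,7,8]
data[mid]=4=4: mid=1
data[mid]=10>4: swap data[1],data[4]; hi=3 → [4,12,3,15,10,7,8]
data[mid]=12>4: swap data[1],data[3]; hi=2 → [4,15,3,12,10,7,8]
data[mid]=15>4: swap data[1],data[2]; hi=1 → [4,3,15,12,10,7,8]
data[mid]=3<4: swap data[0],data[1]; lo=1,mid=2 → [3,4,15,12,10,7,8]
end: lo=1, hi=1; data = [3,4,15,12,10,7,8]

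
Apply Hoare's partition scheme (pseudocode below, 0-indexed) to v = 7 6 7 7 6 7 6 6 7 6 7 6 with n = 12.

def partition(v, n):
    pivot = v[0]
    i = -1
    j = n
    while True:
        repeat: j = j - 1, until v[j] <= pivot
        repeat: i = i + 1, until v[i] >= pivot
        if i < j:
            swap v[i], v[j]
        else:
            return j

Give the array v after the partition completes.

pivot = v[0] = 7; i = -1, j = 12
j→11 (v[11]=6≤7), i→0 (v[0]=7≥7); i<j, swap → 6 6 7 7 6 7 6 6 7 6 7 7
j→10 (v[10]=7≤7), i→2 (v[2]=7≥7); i<j, swap → 6 6 7 7 6 7 6 6 7 6 7 7
j→9 (v[9]=6≤7), i→3 (v[3]=7≥7); i<j, swap → 6 6 7 6 6 7 6 6 7 7 7 7
j→8 (v[8]=7≤7), i→5 (v[5]=7≥7); i<j, swap → 6 6 7 6 6 7 6 6 7 7 7 7
j→7, i→8; i≥j, return j=7. v = 6 6 7 6 6 7 6 6 7 7 7 7

6 6 7 6 6 7 6 6 7 7 7 7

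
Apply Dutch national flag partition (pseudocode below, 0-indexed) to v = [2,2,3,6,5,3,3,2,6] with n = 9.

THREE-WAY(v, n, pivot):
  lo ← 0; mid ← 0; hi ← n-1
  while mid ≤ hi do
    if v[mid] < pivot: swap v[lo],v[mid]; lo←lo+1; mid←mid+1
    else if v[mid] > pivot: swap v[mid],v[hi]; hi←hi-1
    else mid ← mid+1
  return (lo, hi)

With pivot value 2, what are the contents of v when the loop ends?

lo=0 mid=0 hi=8
2=2: mid=1
2=2: mid=2
3>2: swap(2,8), hi=7 ⇒ [2,2,6,6,5,3,3,2,3]
6>2: swap(2,7), hi=6 ⇒ [2,2,2,6,5,3,3,6,3]
2=2: mid=3
6>2: swap(3,6), hi=5 ⇒ [2,2,2,3,5,3,6,6,3]
3>2: swap(3,5), hi=4 ⇒ [2,2,2,3,5,3,6,6,3]
3>2: swap(3,4), hi=3 ⇒ [2,2,2,5,3,3,6,6,3]
5>2: swap(3,3), hi=2 ⇒ [2,2,2,5,3,3,6,6,3]
done. lo=0 hi=2; v=[2,2,2,5,3,3,6,6,3]

[2,2,2,5,3,3,6,6,3]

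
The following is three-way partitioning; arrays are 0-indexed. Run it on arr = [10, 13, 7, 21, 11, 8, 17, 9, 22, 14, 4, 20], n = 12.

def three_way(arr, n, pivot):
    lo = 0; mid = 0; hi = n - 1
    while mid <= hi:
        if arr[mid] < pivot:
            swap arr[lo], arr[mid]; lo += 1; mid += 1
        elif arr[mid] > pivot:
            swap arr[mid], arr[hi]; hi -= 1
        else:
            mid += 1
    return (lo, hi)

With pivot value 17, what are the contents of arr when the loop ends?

[10, 13, 7, 4, 11, 8, 9, 14, 17, 22, 20, 21]

lo=0 mid=0 hi=11
10<17: swap(0,0), lo=1 mid=1 ⇒ [10, 13, 7, 21, 11, 8, 17, 9, 22, 14, 4, 20]
13<17: swap(1,1), lo=2 mid=2 ⇒ [10, 13, 7, 21, 11, 8, 17, 9, 22, 14, 4, 20]
7<17: swap(2,2), lo=3 mid=3 ⇒ [10, 13, 7, 21, 11, 8, 17, 9, 22, 14, 4, 20]
21>17: swap(3,11), hi=10 ⇒ [10, 13, 7, 20, 11, 8, 17, 9, 22, 14, 4, 21]
20>17: swap(3,10), hi=9 ⇒ [10, 13, 7, 4, 11, 8, 17, 9, 22, 14, 20, 21]
4<17: swap(3,3), lo=4 mid=4 ⇒ [10, 13, 7, 4, 11, 8, 17, 9, 22, 14, 20, 21]
11<17: swap(4,4), lo=5 mid=5 ⇒ [10, 13, 7, 4, 11, 8, 17, 9, 22, 14, 20, 21]
8<17: swap(5,5), lo=6 mid=6 ⇒ [10, 13, 7, 4, 11, 8, 17, 9, 22, 14, 20, 21]
17=17: mid=7
9<17: swap(6,7), lo=7 mid=8 ⇒ [10, 13, 7, 4, 11, 8, 9, 17, 22, 14, 20, 21]
22>17: swap(8,9), hi=8 ⇒ [10, 13, 7, 4, 11, 8, 9, 17, 14, 22, 20, 21]
14<17: swap(7,8), lo=8 mid=9 ⇒ [10, 13, 7, 4, 11, 8, 9, 14, 17, 22, 20, 21]
done. lo=8 hi=8; arr=[10, 13, 7, 4, 11, 8, 9, 14, 17, 22, 20, 21]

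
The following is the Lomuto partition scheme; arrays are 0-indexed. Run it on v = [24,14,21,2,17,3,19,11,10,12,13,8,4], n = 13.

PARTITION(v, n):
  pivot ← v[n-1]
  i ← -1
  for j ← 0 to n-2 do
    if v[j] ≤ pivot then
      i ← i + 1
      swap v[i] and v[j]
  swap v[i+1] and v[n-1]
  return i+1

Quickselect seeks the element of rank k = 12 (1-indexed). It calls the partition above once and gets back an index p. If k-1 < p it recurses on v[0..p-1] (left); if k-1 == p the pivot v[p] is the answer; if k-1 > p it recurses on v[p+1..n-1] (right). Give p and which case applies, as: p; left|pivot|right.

2; right

pivot = v[12] = 4; i = -1
j=0: v[0]=24 > 4 → no swap
j=1: v[1]=14 > 4 → no swap
j=2: v[2]=21 > 4 → no swap
j=3: v[3]=2 ≤ 4 → i=0, swap v[0],v[3] → [2,14,21,24,17,3,19,11,10,12,13,8,4]
j=4: v[4]=17 > 4 → no swap
j=5: v[5]=3 ≤ 4 → i=1, swap v[1],v[5] → [2,3,21,24,17,14,19,11,10,12,13,8,4]
j=6: v[6]=19 > 4 → no swap
j=7: v[7]=11 > 4 → no swap
j=8: v[8]=10 > 4 → no swap
j=9: v[9]=12 > 4 → no swap
j=10: v[10]=13 > 4 → no swap
j=11: v[11]=8 > 4 → no swap
final swap v[2],v[12] → [2,3,4,24,17,14,19,11,10,12,13,8,21]; return 2
p = 2; k-1 = 11 > 2 ⇒ right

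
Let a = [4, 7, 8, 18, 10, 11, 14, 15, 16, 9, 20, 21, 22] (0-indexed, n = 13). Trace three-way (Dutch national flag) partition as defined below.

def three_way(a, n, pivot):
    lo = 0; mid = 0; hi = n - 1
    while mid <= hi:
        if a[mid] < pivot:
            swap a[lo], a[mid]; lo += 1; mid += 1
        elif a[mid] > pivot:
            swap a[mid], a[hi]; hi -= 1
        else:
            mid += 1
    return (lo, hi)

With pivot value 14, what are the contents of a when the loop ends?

lo=0 mid=0 hi=12
4<14: swap(0,0), lo=1 mid=1 ⇒ [4, 7, 8, 18, 10, 11, 14, 15, 16, 9, 20, 21, 22]
7<14: swap(1,1), lo=2 mid=2 ⇒ [4, 7, 8, 18, 10, 11, 14, 15, 16, 9, 20, 21, 22]
8<14: swap(2,2), lo=3 mid=3 ⇒ [4, 7, 8, 18, 10, 11, 14, 15, 16, 9, 20, 21, 22]
18>14: swap(3,12), hi=11 ⇒ [4, 7, 8, 22, 10, 11, 14, 15, 16, 9, 20, 21, 18]
22>14: swap(3,11), hi=10 ⇒ [4, 7, 8, 21, 10, 11, 14, 15, 16, 9, 20, 22, 18]
21>14: swap(3,10), hi=9 ⇒ [4, 7, 8, 20, 10, 11, 14, 15, 16, 9, 21, 22, 18]
20>14: swap(3,9), hi=8 ⇒ [4, 7, 8, 9, 10, 11, 14, 15, 16, 20, 21, 22, 18]
9<14: swap(3,3), lo=4 mid=4 ⇒ [4, 7, 8, 9, 10, 11, 14, 15, 16, 20, 21, 22, 18]
10<14: swap(4,4), lo=5 mid=5 ⇒ [4, 7, 8, 9, 10, 11, 14, 15, 16, 20, 21, 22, 18]
11<14: swap(5,5), lo=6 mid=6 ⇒ [4, 7, 8, 9, 10, 11, 14, 15, 16, 20, 21, 22, 18]
14=14: mid=7
15>14: swap(7,8), hi=7 ⇒ [4, 7, 8, 9, 10, 11, 14, 16, 15, 20, 21, 22, 18]
16>14: swap(7,7), hi=6 ⇒ [4, 7, 8, 9, 10, 11, 14, 16, 15, 20, 21, 22, 18]
done. lo=6 hi=6; a=[4, 7, 8, 9, 10, 11, 14, 16, 15, 20, 21, 22, 18]

[4, 7, 8, 9, 10, 11, 14, 16, 15, 20, 21, 22, 18]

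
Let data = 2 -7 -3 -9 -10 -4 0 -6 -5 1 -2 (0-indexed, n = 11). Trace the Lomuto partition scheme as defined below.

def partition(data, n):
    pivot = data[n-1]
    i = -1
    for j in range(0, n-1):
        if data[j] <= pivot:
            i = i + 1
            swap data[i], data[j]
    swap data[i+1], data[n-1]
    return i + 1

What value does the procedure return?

7

pivot=-2, i=-1
j=0: 2>-2, skip
j=1: -7≤-2, i=0, swap(0,1) ⇒ -7 2 -3 -9 -10 -4 0 -6 -5 1 -2
j=2: -3≤-2, i=1, swap(1,2) ⇒ -7 -3 2 -9 -10 -4 0 -6 -5 1 -2
j=3: -9≤-2, i=2, swap(2,3) ⇒ -7 -3 -9 2 -10 -4 0 -6 -5 1 -2
j=4: -10≤-2, i=3, swap(3,4) ⇒ -7 -3 -9 -10 2 -4 0 -6 -5 1 -2
j=5: -4≤-2, i=4, swap(4,5) ⇒ -7 -3 -9 -10 -4 2 0 -6 -5 1 -2
j=6: 0>-2, skip
j=7: -6≤-2, i=5, swap(5,7) ⇒ -7 -3 -9 -10 -4 -6 0 2 -5 1 -2
j=8: -5≤-2, i=6, swap(6,8) ⇒ -7 -3 -9 -10 -4 -6 -5 2 0 1 -2
j=9: 1>-2, skip
swap(7,10) ⇒ -7 -3 -9 -10 -4 -6 -5 -2 0 1 2; return 7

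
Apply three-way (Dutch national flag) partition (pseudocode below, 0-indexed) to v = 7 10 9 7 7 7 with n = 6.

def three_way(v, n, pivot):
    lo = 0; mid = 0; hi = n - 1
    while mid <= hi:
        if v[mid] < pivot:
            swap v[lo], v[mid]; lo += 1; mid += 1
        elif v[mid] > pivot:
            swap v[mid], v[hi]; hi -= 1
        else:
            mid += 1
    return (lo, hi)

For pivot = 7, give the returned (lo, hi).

pivot = 7; lo=0, mid=0, hi=5
v[mid]=7=7: mid=1
v[mid]=10>7: swap v[1],v[5]; hi=4 → 7 7 9 7 7 10
v[mid]=7=7: mid=2
v[mid]=9>7: swap v[2],v[4]; hi=3 → 7 7 7 7 9 10
v[mid]=7=7: mid=3
v[mid]=7=7: mid=4
end: lo=0, hi=3; v = 7 7 7 7 9 10

(0, 3)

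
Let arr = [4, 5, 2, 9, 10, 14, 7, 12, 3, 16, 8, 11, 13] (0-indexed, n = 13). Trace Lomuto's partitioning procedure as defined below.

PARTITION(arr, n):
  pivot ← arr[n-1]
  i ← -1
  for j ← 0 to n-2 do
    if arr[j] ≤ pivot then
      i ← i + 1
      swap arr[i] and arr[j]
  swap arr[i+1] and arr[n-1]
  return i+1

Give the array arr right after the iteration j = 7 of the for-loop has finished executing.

pivot = arr[12] = 13; i = -1
j=0: arr[0]=4 ≤ 13 → i=0, swap arr[0],arr[0] (no change) → [4, 5, 2, 9, 10, 14, 7, 12, 3, 16, 8, 11, 13]
j=1: arr[1]=5 ≤ 13 → i=1, swap arr[1],arr[1] (no change) → [4, 5, 2, 9, 10, 14, 7, 12, 3, 16, 8, 11, 13]
j=2: arr[2]=2 ≤ 13 → i=2, swap arr[2],arr[2] (no change) → [4, 5, 2, 9, 10, 14, 7, 12, 3, 16, 8, 11, 13]
j=3: arr[3]=9 ≤ 13 → i=3, swap arr[3],arr[3] (no change) → [4, 5, 2, 9, 10, 14, 7, 12, 3, 16, 8, 11, 13]
j=4: arr[4]=10 ≤ 13 → i=4, swap arr[4],arr[4] (no change) → [4, 5, 2, 9, 10, 14, 7, 12, 3, 16, 8, 11, 13]
j=5: arr[5]=14 > 13 → no swap
j=6: arr[6]=7 ≤ 13 → i=5, swap arr[5],arr[6] → [4, 5, 2, 9, 10, 7, 14, 12, 3, 16, 8, 11, 13]
j=7: arr[7]=12 ≤ 13 → i=6, swap arr[6],arr[7] → [4, 5, 2, 9, 10, 7, 12, 14, 3, 16, 8, 11, 13]
(after j=7) arr = [4, 5, 2, 9, 10, 7, 12, 14, 3, 16, 8, 11, 13]

[4, 5, 2, 9, 10, 7, 12, 14, 3, 16, 8, 11, 13]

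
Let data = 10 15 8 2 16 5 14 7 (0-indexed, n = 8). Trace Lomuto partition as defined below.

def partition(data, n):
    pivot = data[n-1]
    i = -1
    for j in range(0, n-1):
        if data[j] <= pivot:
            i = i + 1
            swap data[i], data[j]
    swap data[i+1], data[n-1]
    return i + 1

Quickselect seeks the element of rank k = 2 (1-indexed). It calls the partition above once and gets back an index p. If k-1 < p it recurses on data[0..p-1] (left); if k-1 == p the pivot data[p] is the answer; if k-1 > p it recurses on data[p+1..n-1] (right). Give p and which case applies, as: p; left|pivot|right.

2; left

pivot = data[7] = 7; i = -1
j=0: data[0]=10 > 7 → no swap
j=1: data[1]=15 > 7 → no swap
j=2: data[2]=8 > 7 → no swap
j=3: data[3]=2 ≤ 7 → i=0, swap data[0],data[3] → 2 15 8 10 16 5 14 7
j=4: data[4]=16 > 7 → no swap
j=5: data[5]=5 ≤ 7 → i=1, swap data[1],data[5] → 2 5 8 10 16 15 14 7
j=6: data[6]=14 > 7 → no swap
final swap data[2],data[7] → 2 5 7 10 16 15 14 8; return 2
p = 2; k-1 = 1 < 2 ⇒ left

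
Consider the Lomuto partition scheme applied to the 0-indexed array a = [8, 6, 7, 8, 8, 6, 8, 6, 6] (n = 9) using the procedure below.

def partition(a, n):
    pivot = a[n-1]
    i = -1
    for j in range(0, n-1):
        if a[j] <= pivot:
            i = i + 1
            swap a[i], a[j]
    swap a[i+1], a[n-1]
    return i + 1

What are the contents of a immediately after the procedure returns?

pivot=6, i=-1
j=0: 8>6, skip
j=1: 6≤6, i=0, swap(0,1) ⇒ [6, 8, 7, 8, 8, 6, 8, 6, 6]
j=2: 7>6, skip
j=3: 8>6, skip
j=4: 8>6, skip
j=5: 6≤6, i=1, swap(1,5) ⇒ [6, 6, 7, 8, 8, 8, 8, 6, 6]
j=6: 8>6, skip
j=7: 6≤6, i=2, swap(2,7) ⇒ [6, 6, 6, 8, 8, 8, 8, 7, 6]
swap(3,8) ⇒ [6, 6, 6, 6, 8, 8, 8, 7, 8]; return 3

[6, 6, 6, 6, 8, 8, 8, 7, 8]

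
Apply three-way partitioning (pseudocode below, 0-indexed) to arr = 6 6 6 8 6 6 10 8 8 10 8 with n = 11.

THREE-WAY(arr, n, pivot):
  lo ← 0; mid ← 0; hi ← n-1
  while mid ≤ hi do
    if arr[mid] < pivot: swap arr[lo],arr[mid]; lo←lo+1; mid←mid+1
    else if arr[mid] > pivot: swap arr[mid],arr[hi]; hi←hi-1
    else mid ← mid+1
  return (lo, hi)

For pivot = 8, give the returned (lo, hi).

pivot = 8; lo=0, mid=0, hi=10
arr[mid]=6<8: swap arr[0],arr[0]; lo=1,mid=1 → 6 6 6 8 6 6 10 8 8 10 8
arr[mid]=6<8: swap arr[1],arr[1]; lo=2,mid=2 → 6 6 6 8 6 6 10 8 8 10 8
arr[mid]=6<8: swap arr[2],arr[2]; lo=3,mid=3 → 6 6 6 8 6 6 10 8 8 10 8
arr[mid]=8=8: mid=4
arr[mid]=6<8: swap arr[3],arr[4]; lo=4,mid=5 → 6 6 6 6 8 6 10 8 8 10 8
arr[mid]=6<8: swap arr[4],arr[5]; lo=5,mid=6 → 6 6 6 6 6 8 10 8 8 10 8
arr[mid]=10>8: swap arr[6],arr[10]; hi=9 → 6 6 6 6 6 8 8 8 8 10 10
arr[mid]=8=8: mid=7
arr[mid]=8=8: mid=8
arr[mid]=8=8: mid=9
arr[mid]=10>8: swap arr[9],arr[9]; hi=8 → 6 6 6 6 6 8 8 8 8 10 10
end: lo=5, hi=8; arr = 6 6 6 6 6 8 8 8 8 10 10

(5, 8)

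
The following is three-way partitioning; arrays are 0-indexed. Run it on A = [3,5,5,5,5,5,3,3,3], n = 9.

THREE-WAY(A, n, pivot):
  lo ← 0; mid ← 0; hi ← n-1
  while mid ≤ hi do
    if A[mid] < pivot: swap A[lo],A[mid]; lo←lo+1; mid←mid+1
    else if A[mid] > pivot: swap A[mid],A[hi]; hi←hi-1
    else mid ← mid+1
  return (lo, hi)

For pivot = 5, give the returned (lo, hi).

(4, 8)

lo=0 mid=0 hi=8
3<5: swap(0,0), lo=1 mid=1 ⇒ [3,5,5,5,5,5,3,3,3]
5=5: mid=2
5=5: mid=3
5=5: mid=4
5=5: mid=5
5=5: mid=6
3<5: swap(1,6), lo=2 mid=7 ⇒ [3,3,5,5,5,5,5,3,3]
3<5: swap(2,7), lo=3 mid=8 ⇒ [3,3,3,5,5,5,5,5,3]
3<5: swap(3,8), lo=4 mid=9 ⇒ [3,3,3,3,5,5,5,5,5]
done. lo=4 hi=8; A=[3,3,3,3,5,5,5,5,5]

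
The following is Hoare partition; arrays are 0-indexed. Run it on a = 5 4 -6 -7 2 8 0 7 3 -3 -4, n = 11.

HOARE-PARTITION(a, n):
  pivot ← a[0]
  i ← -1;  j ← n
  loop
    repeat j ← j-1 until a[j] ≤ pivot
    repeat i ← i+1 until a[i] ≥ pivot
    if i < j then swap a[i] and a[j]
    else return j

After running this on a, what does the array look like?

pivot=5
j stops at 10 (-4), i stops at 0 (5); swap ⇒ -4 4 -6 -7 2 8 0 7 3 -3 5
j stops at 9 (-3), i stops at 5 (8); swap ⇒ -4 4 -6 -7 2 -3 0 7 3 8 5
j stops at 8 (3), i stops at 7 (7); swap ⇒ -4 4 -6 -7 2 -3 0 3 7 8 5
j stops at 7, i stops at 8; i≥j ⇒ return 7. a=-4 4 -6 -7 2 -3 0 3 7 8 5

-4 4 -6 -7 2 -3 0 3 7 8 5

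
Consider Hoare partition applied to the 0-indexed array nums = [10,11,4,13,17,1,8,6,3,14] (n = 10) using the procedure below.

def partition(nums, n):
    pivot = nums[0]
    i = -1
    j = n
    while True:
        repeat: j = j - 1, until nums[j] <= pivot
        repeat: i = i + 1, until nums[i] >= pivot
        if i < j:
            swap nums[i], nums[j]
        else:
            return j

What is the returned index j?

pivot=10
j stops at 8 (3), i stops at 0 (10); swap ⇒ [3,11,4,13,17,1,8,6,10,14]
j stops at 7 (6), i stops at 1 (11); swap ⇒ [3,6,4,13,17,1,8,11,10,14]
j stops at 6 (8), i stops at 3 (13); swap ⇒ [3,6,4,8,17,1,13,11,10,14]
j stops at 5 (1), i stops at 4 (17); swap ⇒ [3,6,4,8,1,17,13,11,10,14]
j stops at 4, i stops at 5; i≥j ⇒ return 4. nums=[3,6,4,8,1,17,13,11,10,14]

4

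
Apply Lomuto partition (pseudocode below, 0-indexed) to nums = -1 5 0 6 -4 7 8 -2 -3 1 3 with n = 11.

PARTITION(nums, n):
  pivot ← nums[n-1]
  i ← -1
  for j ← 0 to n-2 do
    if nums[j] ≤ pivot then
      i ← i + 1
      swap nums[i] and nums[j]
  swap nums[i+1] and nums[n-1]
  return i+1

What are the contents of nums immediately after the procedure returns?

-1 0 -4 -2 -3 1 3 6 5 7 8

pivot = nums[10] = 3; i = -1
j=0: nums[0]=-1 ≤ 3 → i=0, swap nums[0],nums[0] (no change) → -1 5 0 6 -4 7 8 -2 -3 1 3
j=1: nums[1]=5 > 3 → no swap
j=2: nums[2]=0 ≤ 3 → i=1, swap nums[1],nums[2] → -1 0 5 6 -4 7 8 -2 -3 1 3
j=3: nums[3]=6 > 3 → no swap
j=4: nums[4]=-4 ≤ 3 → i=2, swap nums[2],nums[4] → -1 0 -4 6 5 7 8 -2 -3 1 3
j=5: nums[5]=7 > 3 → no swap
j=6: nums[6]=8 > 3 → no swap
j=7: nums[7]=-2 ≤ 3 → i=3, swap nums[3],nums[7] → -1 0 -4 -2 5 7 8 6 -3 1 3
j=8: nums[8]=-3 ≤ 3 → i=4, swap nums[4],nums[8] → -1 0 -4 -2 -3 7 8 6 5 1 3
j=9: nums[9]=1 ≤ 3 → i=5, swap nums[5],nums[9] → -1 0 -4 -2 -3 1 8 6 5 7 3
final swap nums[6],nums[10] → -1 0 -4 -2 -3 1 3 6 5 7 8; return 6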